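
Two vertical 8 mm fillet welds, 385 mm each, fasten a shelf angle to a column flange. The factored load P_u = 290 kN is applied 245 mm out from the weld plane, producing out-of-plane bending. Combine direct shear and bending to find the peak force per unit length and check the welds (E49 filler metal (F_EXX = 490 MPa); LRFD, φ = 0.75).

L_w = 2 × 385 = 770 mm; section modulus (unit throat) S = 2 × L²/6 = 49410 mm².
Direct shear f_v = P/L_w = 290×10³/770 = 376.6 N/mm.
Moment M = P × e = 290×10³ × 245 = 71050000 N·mm; bending f_b = M/S = 1438 N/mm.
f_max = √(f_v² + f_b²) = √(376.6² + 1438²) = 1487 N/mm.
φr_n = 0.75 × 0.6 × 490 × (0.707 × 8) = 1247 N/mm → NOT adequate.

f_max ≈ 1490 N/mm; NOT adequate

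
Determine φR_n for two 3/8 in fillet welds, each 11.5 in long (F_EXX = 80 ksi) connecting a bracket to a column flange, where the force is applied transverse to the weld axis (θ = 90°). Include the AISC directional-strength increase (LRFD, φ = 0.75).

t_e = 0.707 × 0.375 = 0.2651 in; A_we = 0.2651 × 23 = 6.098 in².
Directional factor: 1.0 + 0.5 sin^1.5(90°) = 1.5.
F_nw = 0.6 × 80 × 1.5 = 72 ksi.
φR_n = 0.75 × 72 × 6.098 = 329.3 kips.

φR_n ≈ 329 kips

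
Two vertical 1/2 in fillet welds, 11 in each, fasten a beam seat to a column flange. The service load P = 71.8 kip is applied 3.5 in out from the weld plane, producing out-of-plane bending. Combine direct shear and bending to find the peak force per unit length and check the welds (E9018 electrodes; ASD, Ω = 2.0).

E90XX → F_EXX = 90 ksi.
L_w = 2 × 11 = 22 in; section modulus (unit throat) S = 2 × L²/6 = 40.33 in².
Direct shear f_v = P/L_w = 71.8/22 = 3.264 kip/in.
Moment M = P × e = 71.8 × 3.5 = 251.3 kip·in; bending f_b = M/S = 6.231 kip/in.
f_max = √(f_v² + f_b²) = √(3.264² + 6.231²) = 7.034 kip/in.
r_n/Ω = (1/2.0) × 0.6 × 90 × (0.707 × 0.5) = 9.544 kip/in → adequate.

f_max ≈ 7.03 kip/in; adequate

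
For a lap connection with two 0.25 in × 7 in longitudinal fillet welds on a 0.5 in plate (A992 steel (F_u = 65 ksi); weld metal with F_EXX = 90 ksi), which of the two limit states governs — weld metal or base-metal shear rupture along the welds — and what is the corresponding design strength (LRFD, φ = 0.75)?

φR_n ≈ 100 kip (weld metal governs)

t_e = 0.707 × 0.25 = 0.1767 in; L = 14 in.
Weld metal: φR_n = 0.75 × 0.6 × 90 × 0.1767 × 14 = 100.2 kip.
Base metal (shear rupture): φR_n = 0.75 × 0.6 × 65 × 0.5 × 14 = 204.8 kip.
Governing: weld metal.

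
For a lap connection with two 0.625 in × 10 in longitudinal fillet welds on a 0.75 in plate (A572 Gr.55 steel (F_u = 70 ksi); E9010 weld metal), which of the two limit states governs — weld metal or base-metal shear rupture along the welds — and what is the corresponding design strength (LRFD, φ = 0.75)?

φR_n ≈ 358 kip (weld metal governs)

E90XX → F_EXX = 90 ksi.
t_e = 0.707 × 0.625 = 0.4419 in; L = 20 in.
Weld metal: φR_n = 0.75 × 0.6 × 90 × 0.4419 × 20 = 357.9 kip.
Base metal (shear rupture): φR_n = 0.75 × 0.6 × 70 × 0.75 × 20 = 472.5 kip.
Governing: weld metal.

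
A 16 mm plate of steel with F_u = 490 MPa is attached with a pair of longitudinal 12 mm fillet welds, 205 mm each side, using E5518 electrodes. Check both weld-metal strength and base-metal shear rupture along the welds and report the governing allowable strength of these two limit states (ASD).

R_n/Ω ≈ 574 kN (weld metal governs)

E55XX → F_EXX = 550 MPa.
t_e = 0.707 × 12 = 8.484 mm; L = 410 mm.
Weld metal: R_n/Ω = (1/2.0) × 0.6 × 550 × 8.484 × 410 × 10⁻³ = 573.9 kN.
Base metal (shear rupture): R_n/Ω = (1/2.0) × 0.6 × 490 × 16 × 410 × 10⁻³ = 964.3 kN.
Governing: weld metal.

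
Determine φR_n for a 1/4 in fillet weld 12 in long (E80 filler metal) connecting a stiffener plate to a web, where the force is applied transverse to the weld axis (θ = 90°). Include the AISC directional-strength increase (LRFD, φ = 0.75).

φR_n ≈ 115 kips

E80XX → F_EXX = 80 ksi.
t_e = 0.707 × 0.25 = 0.1767 in; A_we = 0.1767 × 12 = 2.121 in².
Directional factor: 1.0 + 0.5 sin^1.5(90°) = 1.5.
F_nw = 0.6 × 80 × 1.5 = 72 ksi.
φR_n = 0.75 × 72 × 2.121 = 114.5 kips.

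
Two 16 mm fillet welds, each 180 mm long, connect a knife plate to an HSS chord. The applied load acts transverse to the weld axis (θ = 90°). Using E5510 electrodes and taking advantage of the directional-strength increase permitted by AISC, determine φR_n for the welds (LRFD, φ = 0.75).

φR_n ≈ 1510 kN

E55XX → F_EXX = 550 MPa.
t_e = 0.707 × 16 = 11.31 mm; A_we = 11.31 × 360 = 4072 mm².
Directional factor: 1.0 + 0.5 sin^1.5(90°) = 1.5.
F_nw = 0.6 × 550 × 1.5 = 495 MPa.
φR_n = 0.75 × 495 × 4072 × 10⁻³ = 1512 kN.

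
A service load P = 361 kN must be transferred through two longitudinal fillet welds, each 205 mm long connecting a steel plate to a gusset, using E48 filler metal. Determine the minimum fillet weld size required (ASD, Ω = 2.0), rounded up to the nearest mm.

w = 9 mm

E48XX → F_EXX = 480 MPa.
Total weld length L = 410 mm.
Required throat t_e = P × Ω / (0.6 F_EXX × L) = 361 × 2.0 / (0.6 × 480 × 410 × 10⁻³) = 6.114 mm.
Required leg w = t_e / 0.707 = 8.649 mm → use 9 mm.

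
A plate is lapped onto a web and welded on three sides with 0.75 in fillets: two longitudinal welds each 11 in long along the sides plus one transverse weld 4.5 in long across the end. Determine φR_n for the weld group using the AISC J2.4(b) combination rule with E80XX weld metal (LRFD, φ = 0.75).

φR_n ≈ 506 kip

E80XX → F_EXX = 80 ksi.
t_e = 0.707 × 0.75 = 0.5302 in.
R_nwl = 0.6 × 80 × 0.5302 × 22 = 559.9 kip (longitudinal, 2 welds).
R_nwt = 0.6 × 80 × 0.5302 × 4.5 = 114.5 kip (transverse, base value).
(i) R_nwl + R_nwt = 674.5 kip; (ii) 0.85 R_nwl + 1.5 R_nwt = 647.8 kip.
R_n = max = 674.5 kip [governs: (i)]; φR_n = 505.9 kip.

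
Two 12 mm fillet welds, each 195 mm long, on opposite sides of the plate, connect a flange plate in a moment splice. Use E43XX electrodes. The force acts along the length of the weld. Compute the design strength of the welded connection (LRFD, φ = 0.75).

φR_n ≈ 640 kN

E43XX → F_EXX = 430 MPa.
Effective throat t_e = 0.707 × 12 = 8.484 mm.
Total length L = 390 mm; A_we = 8.484 × 390 = 3309 mm².
F_nw = 0.6 F_EXX = 0.6 × 430 = 258 MPa.
φR_n = 0.75 × 258 × 3309 × 10⁻³ = 640.2 kN.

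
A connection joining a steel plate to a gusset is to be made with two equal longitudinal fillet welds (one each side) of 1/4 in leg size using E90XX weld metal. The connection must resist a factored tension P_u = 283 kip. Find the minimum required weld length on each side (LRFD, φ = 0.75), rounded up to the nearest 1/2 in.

L = 20 in on each side

E90XX → F_EXX = 90 ksi.
Throat t_e = 0.707 × 0.25 = 0.1767 in.
φr_n = 0.75 × 0.6 × 90 × 0.1767 = 7.158 kip/in.
L_req = P_u / φr_n = 283 / 7.158 = 39.53 in total.
Per side: 39.53 / 2 = 19.77 in.
Round up → use L = 20 in on each side.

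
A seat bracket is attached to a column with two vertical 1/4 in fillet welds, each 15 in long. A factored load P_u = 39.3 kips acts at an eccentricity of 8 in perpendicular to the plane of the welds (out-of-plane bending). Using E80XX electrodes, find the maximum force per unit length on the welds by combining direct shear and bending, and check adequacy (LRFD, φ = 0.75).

f_max ≈ 4.39 kip/in; adequate

E80XX → F_EXX = 80 ksi.
L_w = 2 × 15 = 30 in; section modulus (unit throat) S = 2 × L²/6 = 75 in².
Direct shear f_v = P/L_w = 39.3/30 = 1.31 kip/in.
Moment M = P × e = 39.3 × 8 = 314.4 kip·in; bending f_b = M/S = 4.192 kip/in.
f_max = √(f_v² + f_b²) = √(1.31² + 4.192²) = 4.392 kip/in.
φr_n = 0.75 × 0.6 × 80 × (0.707 × 0.25) = 6.363 kip/in → adequate.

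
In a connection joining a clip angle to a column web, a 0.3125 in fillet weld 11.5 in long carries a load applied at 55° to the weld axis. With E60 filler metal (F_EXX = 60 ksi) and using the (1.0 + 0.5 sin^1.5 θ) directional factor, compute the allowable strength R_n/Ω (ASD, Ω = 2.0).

t_e = 0.707 × 0.3125 = 0.2209 in; A_we = 0.2209 × 11.5 = 2.541 in².
Directional factor: 1.0 + 0.5 sin^1.5(55°) = 1.371.
F_nw = 0.6 × 60 × 1.371 = 49.35 ksi.
R_n/Ω = (49.35 × 2.541) / 2.0 = 62.69 kips.

R_n/Ω ≈ 62.7 kips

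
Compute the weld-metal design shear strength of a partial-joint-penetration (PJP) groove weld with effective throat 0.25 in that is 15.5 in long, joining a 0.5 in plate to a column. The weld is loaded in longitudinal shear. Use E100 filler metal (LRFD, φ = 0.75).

φR_n ≈ 174 kip

E100XX → F_EXX = 100 ksi.
Effective throat (given) t_e = 0.25 in.
A_we = 0.25 × 15.5 = 3.875 in².
F_nw = 0.6 F_EXX = 60 ksi.
φR_n = 0.75 × 60 × 3.875 = 174.4 kip.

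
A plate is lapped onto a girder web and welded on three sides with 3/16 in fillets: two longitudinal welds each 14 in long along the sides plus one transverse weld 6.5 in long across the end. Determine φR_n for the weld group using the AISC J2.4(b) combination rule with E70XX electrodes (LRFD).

φR_n ≈ 144 kips

E70XX → F_EXX = 70 ksi.
t_e = 0.707 × 0.1875 = 0.1326 in.
R_nwl = 0.6 × 70 × 0.1326 × 28 = 155.9 kips (longitudinal, 2 welds).
R_nwt = 0.6 × 70 × 0.1326 × 6.5 = 36.19 kips (transverse, base value).
(i) R_nwl + R_nwt = 192.1 kips; (ii) 0.85 R_nwl + 1.5 R_nwt = 186.8 kips.
R_n = max = 192.1 kips [governs: (i)]; φR_n = 144.1 kips.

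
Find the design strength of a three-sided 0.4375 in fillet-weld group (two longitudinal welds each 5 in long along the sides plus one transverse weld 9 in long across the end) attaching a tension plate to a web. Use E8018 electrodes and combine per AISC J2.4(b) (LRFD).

φR_n ≈ 245 kips

E80XX → F_EXX = 80 ksi.
t_e = 0.707 × 0.4375 = 0.3093 in.
R_nwl = 0.6 × 80 × 0.3093 × 10 = 148.5 kips (longitudinal, 2 welds).
R_nwt = 0.6 × 80 × 0.3093 × 9 = 133.6 kips (transverse, base value).
(i) R_nwl + R_nwt = 282.1 kips; (ii) 0.85 R_nwl + 1.5 R_nwt = 326.6 kips.
R_n = max = 326.6 kips [governs: (ii)]; φR_n = 245 kips.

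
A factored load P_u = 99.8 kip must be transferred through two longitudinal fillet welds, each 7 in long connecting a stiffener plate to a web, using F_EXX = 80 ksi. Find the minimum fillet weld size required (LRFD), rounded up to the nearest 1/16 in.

w = 5/16 in

Total weld length L = 14 in.
Required throat t_e = P_u / (φ × 0.6 F_EXX × L) = 99.8 / (0.75 × 0.6 × 80 × 14) = 0.198 in.
Required leg w = t_e / 0.707 = 0.2801 in → use 5/16 in.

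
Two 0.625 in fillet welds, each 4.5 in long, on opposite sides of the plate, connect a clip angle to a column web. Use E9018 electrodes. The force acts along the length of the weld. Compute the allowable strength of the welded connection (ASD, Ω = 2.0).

E90XX → F_EXX = 90 ksi.
Effective throat t_e = 0.707 × 0.625 = 0.4419 in.
Total length L = 9 in; A_we = 0.4419 × 9 = 3.977 in².
F_nw = 0.6 F_EXX = 0.6 × 90 = 54 ksi.
R_n = 54 × 3.977 = 214.8 kip; R_n/Ω = 214.8/2.0 = 107.4 kip.

R_n/Ω ≈ 107 kip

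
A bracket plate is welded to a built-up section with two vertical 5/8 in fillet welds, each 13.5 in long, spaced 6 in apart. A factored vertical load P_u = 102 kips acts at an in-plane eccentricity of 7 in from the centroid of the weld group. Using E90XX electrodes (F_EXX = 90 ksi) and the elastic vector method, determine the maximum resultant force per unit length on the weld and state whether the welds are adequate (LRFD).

Total weld length L_w = 27 in. Treat welds as unit-width lines.
Polar moment about centroid: J = 2[d³/12 + d(b/2)²] = 2[13.5³/12 + 13.5×3²] = 653.1 in³.
Direct shear f_v = P/L_w = 102 / 27 = 3.778 kip/in (vertical).
Torsion M = P·e = 102 × 7 = 714 kip·in.
Critical point at (x, y) = (3, 6.75) from centroid. f_tx = M·y/J = 7.38 kip/in; f_ty = M·x/J = 3.28 kip/in.
Resultant f_max = √[f_tx² + (f_v + f_ty)²] = √[7.38² + (3.778 + 3.28)²] = 10.21 kip/in.
Capacity per unit length: φr_n = 0.75 × 0.6 × 90 × (0.707 × 0.625) = 17.9 kip/in.
10.21 ≤ 17.9 → adequate.

f_max ≈ 10.2 kip/in; adequate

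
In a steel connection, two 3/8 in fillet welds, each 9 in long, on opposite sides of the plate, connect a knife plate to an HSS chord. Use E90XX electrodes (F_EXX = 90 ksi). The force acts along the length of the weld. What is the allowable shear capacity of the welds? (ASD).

Effective throat t_e = 0.707 × 0.375 = 0.2651 in.
Total length L = 18 in; A_we = 0.2651 × 18 = 4.772 in².
F_nw = 0.6 F_EXX = 0.6 × 90 = 54 ksi.
R_n = 54 × 4.772 = 257.7 kips; R_n/Ω = 257.7/2.0 = 128.9 kips.

R_n/Ω ≈ 129 kips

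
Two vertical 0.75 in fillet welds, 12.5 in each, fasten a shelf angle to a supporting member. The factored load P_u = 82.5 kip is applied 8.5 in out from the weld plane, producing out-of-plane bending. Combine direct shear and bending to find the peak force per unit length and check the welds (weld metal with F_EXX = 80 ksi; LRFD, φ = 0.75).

L_w = 2 × 12.5 = 25 in; section modulus (unit throat) S = 2 × L²/6 = 52.08 in².
Direct shear f_v = P/L_w = 82.5/25 = 3.3 kip/in.
Moment M = P × e = 82.5 × 8.5 = 701.25 kip·in; bending f_b = M/S = 13.46 kip/in.
f_max = √(f_v² + f_b²) = √(3.3² + 13.46²) = 13.86 kip/in.
φr_n = 0.75 × 0.6 × 80 × (0.707 × 0.75) = 19.09 kip/in → adequate.

f_max ≈ 13.9 kip/in; adequate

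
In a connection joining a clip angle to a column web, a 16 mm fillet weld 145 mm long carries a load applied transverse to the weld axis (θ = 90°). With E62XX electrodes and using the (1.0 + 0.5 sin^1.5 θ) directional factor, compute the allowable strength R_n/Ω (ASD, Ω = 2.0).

E62XX → F_EXX = 620 MPa.
t_e = 0.707 × 16 = 11.31 mm; A_we = 11.31 × 145 = 1640 mm².
Directional factor: 1.0 + 0.5 sin^1.5(90°) = 1.5.
F_nw = 0.6 × 620 × 1.5 = 558 MPa.
R_n/Ω = (558 × 1640) / 2.0 × 10⁻³ = 457.6 kN.

R_n/Ω ≈ 458 kN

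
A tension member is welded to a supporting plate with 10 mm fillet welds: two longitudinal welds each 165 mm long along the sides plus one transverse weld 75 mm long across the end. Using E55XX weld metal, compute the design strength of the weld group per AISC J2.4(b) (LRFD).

φR_n ≈ 709 kN

E55XX → F_EXX = 550 MPa.
t_e = 0.707 × 10 = 7.07 mm.
R_nwl = 0.6 × 550 × 7.07 × 330 × 10⁻³ = 769.9 kN (longitudinal, 2 welds).
R_nwt = 0.6 × 550 × 7.07 × 75 × 10⁻³ = 175 kN (transverse, base value).
(i) R_nwl + R_nwt = 944.9 kN; (ii) 0.85 R_nwl + 1.5 R_nwt = 916.9 kN.
R_n = max = 944.9 kN [governs: (i)]; φR_n = 708.7 kN.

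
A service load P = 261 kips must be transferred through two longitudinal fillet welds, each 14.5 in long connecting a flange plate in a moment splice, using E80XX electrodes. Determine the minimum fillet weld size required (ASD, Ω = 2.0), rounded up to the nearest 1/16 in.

E80XX → F_EXX = 80 ksi.
Total weld length L = 29 in.
Required throat t_e = P × Ω / (0.6 F_EXX × L) = 261 × 2.0 / (0.6 × 80 × 29) = 0.375 in.
Required leg w = t_e / 0.707 = 0.5304 in → use 9/16 in.

w = 9/16 in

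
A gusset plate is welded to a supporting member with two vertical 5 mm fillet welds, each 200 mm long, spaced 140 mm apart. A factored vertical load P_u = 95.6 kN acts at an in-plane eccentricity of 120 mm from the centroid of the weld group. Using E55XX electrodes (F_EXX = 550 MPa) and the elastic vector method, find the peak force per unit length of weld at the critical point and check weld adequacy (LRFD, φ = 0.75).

f_max ≈ 595 N/mm; adequate

Total weld length L_w = 400 mm. Treat welds as unit-width lines.
Polar moment about centroid: J = 2[d³/12 + d(b/2)²] = 2[200³/12 + 200×70²] = 3293000 mm³.
Direct shear f_v = P/L_w = 95.6×10³ / 400 = 239 N/mm (vertical).
Torsion M = P·e = 95.6×10³ × 120 = 11472000 N·mm.
Critical point at (x, y) = (70, 100) from centroid. f_tx = M·y/J = 348.3 N/mm; f_ty = M·x/J = 243.8 N/mm.
Resultant f_max = √[f_tx² + (f_v + f_ty)²] = √[348.3² + (239 + 243.8)²] = 595.4 N/mm.
Capacity per unit length: φr_n = 0.75 × 0.6 × 550 × (0.707 × 5) = 874.9 N/mm.
595.4 ≤ 874.9 → adequate.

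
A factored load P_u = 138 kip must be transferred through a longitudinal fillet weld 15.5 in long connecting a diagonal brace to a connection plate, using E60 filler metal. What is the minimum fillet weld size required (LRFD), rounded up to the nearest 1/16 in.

w = 1/2 in

E60XX → F_EXX = 60 ksi.
Total weld length L = 15.5 in.
Required throat t_e = P_u / (φ × 0.6 F_EXX × L) = 138 / (0.75 × 0.6 × 60 × 15.5) = 0.3297 in.
Required leg w = t_e / 0.707 = 0.4664 in → use 1/2 in.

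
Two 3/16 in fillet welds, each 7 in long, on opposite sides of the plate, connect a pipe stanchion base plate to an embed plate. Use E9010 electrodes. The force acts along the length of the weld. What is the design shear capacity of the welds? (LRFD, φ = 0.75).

φR_n ≈ 75.2 kips

E90XX → F_EXX = 90 ksi.
Effective throat t_e = 0.707 × 0.1875 = 0.1326 in.
Total length L = 14 in; A_we = 0.1326 × 14 = 1.856 in².
F_nw = 0.6 F_EXX = 0.6 × 90 = 54 ksi.
φR_n = 0.75 × 54 × 1.856 = 75.16 kips.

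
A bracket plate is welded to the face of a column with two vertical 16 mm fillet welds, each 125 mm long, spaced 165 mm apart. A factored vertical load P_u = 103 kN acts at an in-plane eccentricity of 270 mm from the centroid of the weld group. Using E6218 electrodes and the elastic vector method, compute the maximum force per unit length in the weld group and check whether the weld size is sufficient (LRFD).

f_max ≈ 1770 N/mm; adequate

E62XX → F_EXX = 620 MPa.
Total weld length L_w = 250 mm. Treat welds as unit-width lines.
Polar moment about centroid: J = 2[d³/12 + d(b/2)²] = 2[125³/12 + 125×82.5²] = 2027000 mm³.
Direct shear f_v = P/L_w = 103×10³ / 250 = 412 N/mm (vertical).
Torsion M = P·e = 103×10³ × 270 = 27810000 N·mm.
Critical point at (x, y) = (82.5, 62.5) from centroid. f_tx = M·y/J = 857.5 N/mm; f_ty = M·x/J = 1132 N/mm.
Resultant f_max = √[f_tx² + (f_v + f_ty)²] = √[857.5² + (412 + 1132)²] = 1766 N/mm.
Capacity per unit length: φr_n = 0.75 × 0.6 × 620 × (0.707 × 16) = 3156 N/mm.
1766 ≤ 3156 → adequate.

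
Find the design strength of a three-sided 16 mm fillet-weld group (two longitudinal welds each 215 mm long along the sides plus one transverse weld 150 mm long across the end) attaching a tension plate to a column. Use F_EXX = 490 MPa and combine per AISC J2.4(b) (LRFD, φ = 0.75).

t_e = 0.707 × 16 = 11.31 mm.
R_nwl = 0.6 × 490 × 11.31 × 430 × 10⁻³ = 1430 kN (longitudinal, 2 welds).
R_nwt = 0.6 × 490 × 11.31 × 150 × 10⁻³ = 498.9 kN (transverse, base value).
(i) R_nwl + R_nwt = 1929 kN; (ii) 0.85 R_nwl + 1.5 R_nwt = 1964 kN.
R_n = max = 1964 kN [governs: (ii)]; φR_n = 1473 kN.

φR_n ≈ 1470 kN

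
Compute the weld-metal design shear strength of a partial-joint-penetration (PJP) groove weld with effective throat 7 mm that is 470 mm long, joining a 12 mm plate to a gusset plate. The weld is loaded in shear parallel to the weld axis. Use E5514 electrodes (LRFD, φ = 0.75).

E55XX → F_EXX = 550 MPa.
Effective throat (given) t_e = 7 mm.
A_we = 7 × 470 = 3290 mm².
F_nw = 0.6 F_EXX = 330 MPa.
φR_n = 0.75 × 330 × 3290 × 10⁻³ = 814.3 kN.

φR_n ≈ 814 kN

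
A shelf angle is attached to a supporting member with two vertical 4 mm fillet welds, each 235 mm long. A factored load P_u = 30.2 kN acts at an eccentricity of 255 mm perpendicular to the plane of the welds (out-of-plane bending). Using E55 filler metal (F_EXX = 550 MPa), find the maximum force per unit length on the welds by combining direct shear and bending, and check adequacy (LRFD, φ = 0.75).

L_w = 2 × 235 = 470 mm; section modulus (unit throat) S = 2 × L²/6 = 18410 mm².
Direct shear f_v = P/L_w = 30.2×10³/470 = 64.26 N/mm.
Moment M = P × e = 30.2×10³ × 255 = 7701000 N·mm; bending f_b = M/S = 418.3 N/mm.
f_max = √(f_v² + f_b²) = √(64.26² + 418.3²) = 423.2 N/mm.
φr_n = 0.75 × 0.6 × 550 × (0.707 × 4) = 699.9 N/mm → adequate.

f_max ≈ 423 N/mm; adequate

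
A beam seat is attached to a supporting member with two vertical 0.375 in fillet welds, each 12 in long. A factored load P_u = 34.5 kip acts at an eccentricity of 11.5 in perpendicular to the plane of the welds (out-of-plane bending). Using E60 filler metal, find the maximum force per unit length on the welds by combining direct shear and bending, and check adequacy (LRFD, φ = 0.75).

f_max ≈ 8.39 kip/in; NOT adequate

E60XX → F_EXX = 60 ksi.
L_w = 2 × 12 = 24 in; section modulus (unit throat) S = 2 × L²/6 = 48 in².
Direct shear f_v = P/L_w = 34.5/24 = 1.438 kip/in.
Moment M = P × e = 34.5 × 11.5 = 396.75 kip·in; bending f_b = M/S = 8.266 kip/in.
f_max = √(f_v² + f_b²) = √(1.438² + 8.266²) = 8.39 kip/in.
φr_n = 0.75 × 0.6 × 60 × (0.707 × 0.375) = 7.158 kip/in → NOT adequate.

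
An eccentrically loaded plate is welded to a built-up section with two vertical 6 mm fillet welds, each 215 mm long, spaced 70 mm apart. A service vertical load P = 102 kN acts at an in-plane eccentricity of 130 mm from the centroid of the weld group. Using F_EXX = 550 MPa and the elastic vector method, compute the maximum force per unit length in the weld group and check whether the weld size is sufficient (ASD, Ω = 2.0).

Total weld length L_w = 430 mm. Treat welds as unit-width lines.
Polar moment about centroid: J = 2[d³/12 + d(b/2)²] = 2[215³/12 + 215×35²] = 2183000 mm³.
Direct shear f_v = P/L_w = 102×10³ / 430 = 237.2 N/mm (vertical).
Torsion M = P·e = 102×10³ × 130 = 13260000 N·mm.
Critical point at (x, y) = (35, 107.5) from centroid. f_tx = M·y/J = 652.9 N/mm; f_ty = M·x/J = 212.6 N/mm.
Resultant f_max = √[f_tx² + (f_v + f_ty)²] = √[652.9² + (237.2 + 212.6)²] = 792.9 N/mm.
Capacity per unit length: r_n/Ω = (1/2.0) × 0.6 × 550 × (0.707 × 6) = 699.9 N/mm.
792.9 > 699.9 → NOT adequate.

f_max ≈ 793 N/mm; NOT adequate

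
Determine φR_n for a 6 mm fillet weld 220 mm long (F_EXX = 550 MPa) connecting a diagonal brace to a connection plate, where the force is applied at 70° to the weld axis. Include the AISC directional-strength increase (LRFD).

φR_n ≈ 336 kN

t_e = 0.707 × 6 = 4.242 mm; A_we = 4.242 × 220 = 933.2 mm².
Directional factor: 1.0 + 0.5 sin^1.5(70°) = 1.455.
F_nw = 0.6 × 550 × 1.455 = 480.3 MPa.
φR_n = 0.75 × 480.3 × 933.2 × 10⁻³ = 336.2 kN.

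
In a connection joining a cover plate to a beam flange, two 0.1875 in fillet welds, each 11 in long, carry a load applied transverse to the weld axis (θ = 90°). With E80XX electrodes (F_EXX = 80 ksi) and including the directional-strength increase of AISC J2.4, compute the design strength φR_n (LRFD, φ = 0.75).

φR_n ≈ 157 kips

t_e = 0.707 × 0.1875 = 0.1326 in; A_we = 0.1326 × 22 = 2.916 in².
Directional factor: 1.0 + 0.5 sin^1.5(90°) = 1.5.
F_nw = 0.6 × 80 × 1.5 = 72 ksi.
φR_n = 0.75 × 72 × 2.916 = 157.5 kips.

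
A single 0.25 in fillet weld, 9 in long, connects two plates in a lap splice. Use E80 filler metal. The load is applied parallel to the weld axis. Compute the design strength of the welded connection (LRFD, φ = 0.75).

E80XX → F_EXX = 80 ksi.
Effective throat t_e = 0.707 × 0.25 = 0.1767 in.
Total length L = 9 in; A_we = 0.1767 × 9 = 1.591 in².
F_nw = 0.6 F_EXX = 0.6 × 80 = 48 ksi.
φR_n = 0.75 × 48 × 1.591 = 57.27 kip.

φR_n ≈ 57.3 kip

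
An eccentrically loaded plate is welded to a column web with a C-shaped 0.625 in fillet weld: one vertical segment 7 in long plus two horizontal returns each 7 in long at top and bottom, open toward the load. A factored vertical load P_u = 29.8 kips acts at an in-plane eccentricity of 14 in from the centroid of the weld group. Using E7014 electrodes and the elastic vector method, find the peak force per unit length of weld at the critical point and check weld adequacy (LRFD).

E70XX → F_EXX = 70 ksi.
Total weld length L_w = 21 in. Treat welds as unit-width lines.
Centroid: x̄ = 2×7×3.5 / 21 = 2.333 in from the vertical weld.
Polar moment about centroid: J = I_x + I_y = [7³/12 + 2×7×3.5²] + [7×2.333² + 2(7³/12 + 7×1.167²)] = 314.4 in³.
Direct shear f_v = P/L_w = 29.8 / 21 = 1.419 kip/in (vertical).
Torsion M = P·e = 29.8 × 14 = 417.2 kip·in.
Critical point at (x, y) = (4.667, 3.5) from centroid. f_tx = M·y/J = 4.644 kip/in; f_ty = M·x/J = 6.192 kip/in.
Resultant f_max = √[f_tx² + (f_v + f_ty)²] = √[4.644² + (1.419 + 6.192)²] = 8.916 kip/in.
Capacity per unit length: φr_n = 0.75 × 0.6 × 70 × (0.707 × 0.625) = 13.92 kip/in.
8.916 ≤ 13.92 → adequate.

f_max ≈ 8.92 kip/in; adequate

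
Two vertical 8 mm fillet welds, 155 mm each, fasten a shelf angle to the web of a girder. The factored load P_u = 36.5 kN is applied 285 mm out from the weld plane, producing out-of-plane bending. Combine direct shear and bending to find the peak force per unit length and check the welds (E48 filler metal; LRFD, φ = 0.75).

E48XX → F_EXX = 480 MPa.
L_w = 2 × 155 = 310 mm; section modulus (unit throat) S = 2 × L²/6 = 8008 mm².
Direct shear f_v = P/L_w = 36.5×10³/310 = 117.7 N/mm.
Moment M = P × e = 36.5×10³ × 285 = 10402000 N·mm; bending f_b = M/S = 1299 N/mm.
f_max = √(f_v² + f_b²) = √(117.7² + 1299²) = 1304 N/mm.
φr_n = 0.75 × 0.6 × 480 × (0.707 × 8) = 1222 N/mm → NOT adequate.

f_max ≈ 1300 N/mm; NOT adequate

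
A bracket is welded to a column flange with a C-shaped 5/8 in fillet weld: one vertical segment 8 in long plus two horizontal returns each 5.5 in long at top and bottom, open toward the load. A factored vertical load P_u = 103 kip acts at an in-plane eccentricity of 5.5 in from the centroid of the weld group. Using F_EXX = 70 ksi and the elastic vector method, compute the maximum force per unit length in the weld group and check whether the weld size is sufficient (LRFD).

Total weld length L_w = 19 in. Treat welds as unit-width lines.
Centroid: x̄ = 2×5.5×2.75 / 19 = 1.592 in from the vertical weld.
Polar moment about centroid: J = I_x + I_y = [8³/12 + 2×5.5×4²] + [8×1.592² + 2(5.5³/12 + 5.5×1.158²)] = 281.4 in³.
Direct shear f_v = P/L_w = 103 / 19 = 5.421 kip/in (vertical).
Torsion M = P·e = 103 × 5.5 = 566.5 kip·in.
Critical point at (x, y) = (3.908, 4) from centroid. f_tx = M·y/J = 8.052 kip/in; f_ty = M·x/J = 7.867 kip/in.
Resultant f_max = √[f_tx² + (f_v + f_ty)²] = √[8.052² + (5.421 + 7.867)²] = 15.54 kip/in.
Capacity per unit length: φr_n = 0.75 × 0.6 × 70 × (0.707 × 0.625) = 13.92 kip/in.
15.54 > 13.92 → NOT adequate.

f_max ≈ 15.5 kip/in; NOT adequate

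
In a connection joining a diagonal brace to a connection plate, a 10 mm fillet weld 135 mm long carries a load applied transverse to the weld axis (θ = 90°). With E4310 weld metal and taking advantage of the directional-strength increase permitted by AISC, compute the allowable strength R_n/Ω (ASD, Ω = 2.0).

R_n/Ω ≈ 185 kN

E43XX → F_EXX = 430 MPa.
t_e = 0.707 × 10 = 7.07 mm; A_we = 7.07 × 135 = 954.4 mm².
Directional factor: 1.0 + 0.5 sin^1.5(90°) = 1.5.
F_nw = 0.6 × 430 × 1.5 = 387 MPa.
R_n/Ω = (387 × 954.4) / 2.0 × 10⁻³ = 184.7 kN.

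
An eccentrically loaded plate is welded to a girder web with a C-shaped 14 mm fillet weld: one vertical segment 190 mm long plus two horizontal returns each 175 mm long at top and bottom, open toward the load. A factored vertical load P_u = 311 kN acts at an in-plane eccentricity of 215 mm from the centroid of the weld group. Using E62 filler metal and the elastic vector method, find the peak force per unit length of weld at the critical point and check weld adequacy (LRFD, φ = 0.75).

E62XX → F_EXX = 620 MPa.
Total weld length L_w = 540 mm. Treat welds as unit-width lines.
Centroid: x̄ = 2×175×87.5 / 540 = 56.71 mm from the vertical weld.
Polar moment about centroid: J = I_x + I_y = [190³/12 + 2×175×95²] + [190×56.71² + 2(175³/12 + 175×30.79²)] = 5566000 mm³.
Direct shear f_v = P/L_w = 311×10³ / 540 = 575.9 N/mm (vertical).
Torsion M = P·e = 311×10³ × 215 = 66865000 N·mm.
Critical point at (x, y) = (118.3, 95) from centroid. f_tx = M·y/J = 1141 N/mm; f_ty = M·x/J = 1421 N/mm.
Resultant f_max = √[f_tx² + (f_v + f_ty)²] = √[1141² + (575.9 + 1421)²] = 2300 N/mm.
Capacity per unit length: φr_n = 0.75 × 0.6 × 620 × (0.707 × 14) = 2762 N/mm.
2300 ≤ 2762 → adequate.

f_max ≈ 2300 N/mm; adequate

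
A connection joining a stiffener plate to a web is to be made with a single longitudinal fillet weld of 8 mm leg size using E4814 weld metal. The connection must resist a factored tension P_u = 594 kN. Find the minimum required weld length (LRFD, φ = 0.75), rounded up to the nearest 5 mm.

E48XX → F_EXX = 480 MPa.
Throat t_e = 0.707 × 8 = 5.656 mm.
φr_n = 0.75 × 0.6 × 480 × 5.656 × 10⁻³ = 1.222 kN/mm.
L_req = P_u / φr_n = 594 / 1.222 = 486.2 mm total.
Round up → use L = 490 mm.

L = 490 mm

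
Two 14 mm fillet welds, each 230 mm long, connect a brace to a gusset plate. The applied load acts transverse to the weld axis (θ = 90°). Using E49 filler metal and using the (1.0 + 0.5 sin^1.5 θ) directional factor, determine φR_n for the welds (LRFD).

E49XX → F_EXX = 490 MPa.
t_e = 0.707 × 14 = 9.898 mm; A_we = 9.898 × 460 = 4553 mm².
Directional factor: 1.0 + 0.5 sin^1.5(90°) = 1.5.
F_nw = 0.6 × 490 × 1.5 = 441 MPa.
φR_n = 0.75 × 441 × 4553 × 10⁻³ = 1506 kN.

φR_n ≈ 1510 kN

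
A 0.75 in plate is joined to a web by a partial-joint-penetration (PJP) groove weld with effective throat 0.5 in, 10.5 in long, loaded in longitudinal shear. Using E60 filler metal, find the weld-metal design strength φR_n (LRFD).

E60XX → F_EXX = 60 ksi.
Effective throat (given) t_e = 0.5 in.
A_we = 0.5 × 10.5 = 5.25 in².
F_nw = 0.6 F_EXX = 36 ksi.
φR_n = 0.75 × 36 × 5.25 = 141.8 kips.

φR_n ≈ 142 kips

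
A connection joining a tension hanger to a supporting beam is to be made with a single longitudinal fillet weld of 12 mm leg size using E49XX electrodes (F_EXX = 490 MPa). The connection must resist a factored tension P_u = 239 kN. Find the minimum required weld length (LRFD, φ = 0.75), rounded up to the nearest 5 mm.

L = 130 mm

Throat t_e = 0.707 × 12 = 8.484 mm.
φr_n = 0.75 × 0.6 × 490 × 8.484 × 10⁻³ = 1.871 kN/mm.
L_req = P_u / φr_n = 239 / 1.871 = 127.8 mm total.
Round up → use L = 130 mm.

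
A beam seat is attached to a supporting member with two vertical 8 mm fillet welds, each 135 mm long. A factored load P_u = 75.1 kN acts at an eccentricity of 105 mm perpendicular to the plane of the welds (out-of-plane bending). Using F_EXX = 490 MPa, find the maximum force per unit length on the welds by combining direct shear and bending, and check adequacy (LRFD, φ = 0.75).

L_w = 2 × 135 = 270 mm; section modulus (unit throat) S = 2 × L²/6 = 6075 mm².
Direct shear f_v = P/L_w = 75.1×10³/270 = 278.1 N/mm.
Moment M = P × e = 75.1×10³ × 105 = 7885500 N·mm; bending f_b = M/S = 1298 N/mm.
f_max = √(f_v² + f_b²) = √(278.1² + 1298²) = 1327 N/mm.
φr_n = 0.75 × 0.6 × 490 × (0.707 × 8) = 1247 N/mm → NOT adequate.

f_max ≈ 1330 N/mm; NOT adequate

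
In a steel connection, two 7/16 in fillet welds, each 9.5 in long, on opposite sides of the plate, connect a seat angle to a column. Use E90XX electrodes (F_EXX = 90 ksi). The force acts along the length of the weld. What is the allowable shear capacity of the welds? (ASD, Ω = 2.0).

Effective throat t_e = 0.707 × 0.4375 = 0.3093 in.
Total length L = 19 in; A_we = 0.3093 × 19 = 5.877 in².
F_nw = 0.6 F_EXX = 0.6 × 90 = 54 ksi.
R_n = 54 × 5.877 = 317.4 kips; R_n/Ω = 317.4/2.0 = 158.7 kips.

R_n/Ω ≈ 159 kips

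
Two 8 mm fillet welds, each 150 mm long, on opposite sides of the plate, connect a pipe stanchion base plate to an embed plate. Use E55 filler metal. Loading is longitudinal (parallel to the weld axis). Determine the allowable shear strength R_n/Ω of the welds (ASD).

E55XX → F_EXX = 550 MPa.
Effective throat t_e = 0.707 × 8 = 5.656 mm.
Total length L = 300 mm; A_we = 5.656 × 300 = 1697 mm².
F_nw = 0.6 F_EXX = 0.6 × 550 = 330 MPa.
R_n = 330 × 1697 × 10⁻³ = 559.9 kN; R_n/Ω = 559.9/2.0 = 280 kN.

R_n/Ω ≈ 280 kN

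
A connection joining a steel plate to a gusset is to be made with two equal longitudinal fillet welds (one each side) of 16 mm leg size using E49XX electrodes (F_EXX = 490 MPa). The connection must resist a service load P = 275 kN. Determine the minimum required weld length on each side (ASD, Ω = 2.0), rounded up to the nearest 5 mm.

Throat t_e = 0.707 × 16 = 11.31 mm.
r_n/Ω = (0.6 × 490 × 11.31) / 2.0 = 1663 N/mm = 1.663 kN/mm.
L_req = P / (r_n/Ω) = 275 / 1.663 = 165.4 mm total.
Per side: 165.4 / 2 = 82.69 mm.
Round up → use L = 85 mm on each side.

L = 85 mm on each side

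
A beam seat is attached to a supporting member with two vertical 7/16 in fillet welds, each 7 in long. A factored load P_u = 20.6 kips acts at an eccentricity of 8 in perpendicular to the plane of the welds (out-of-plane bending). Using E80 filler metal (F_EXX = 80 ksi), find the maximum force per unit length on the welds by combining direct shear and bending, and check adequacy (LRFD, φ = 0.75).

L_w = 2 × 7 = 14 in; section modulus (unit throat) S = 2 × L²/6 = 16.33 in².
Direct shear f_v = P/L_w = 20.6/14 = 1.471 kip/in.
Moment M = P × e = 20.6 × 8 = 164.8 kip·in; bending f_b = M/S = 10.09 kip/in.
f_max = √(f_v² + f_b²) = √(1.471² + 10.09²) = 10.2 kip/in.
φr_n = 0.75 × 0.6 × 80 × (0.707 × 0.4375) = 11.14 kip/in → adequate.

f_max ≈ 10.2 kip/in; adequate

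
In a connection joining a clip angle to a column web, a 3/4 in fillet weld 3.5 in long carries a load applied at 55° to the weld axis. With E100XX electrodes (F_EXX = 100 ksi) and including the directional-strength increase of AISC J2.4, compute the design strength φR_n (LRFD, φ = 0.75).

t_e = 0.707 × 0.75 = 0.5302 in; A_we = 0.5302 × 3.5 = 1.856 in².
Directional factor: 1.0 + 0.5 sin^1.5(55°) = 1.371.
F_nw = 0.6 × 100 × 1.371 = 82.24 ksi.
φR_n = 0.75 × 82.24 × 1.856 = 114.5 kips.

φR_n ≈ 114 kips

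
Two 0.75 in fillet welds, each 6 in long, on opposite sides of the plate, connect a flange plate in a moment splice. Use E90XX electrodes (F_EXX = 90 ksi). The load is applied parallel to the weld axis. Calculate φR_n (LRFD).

Effective throat t_e = 0.707 × 0.75 = 0.5302 in.
Total length L = 12 in; A_we = 0.5302 × 12 = 6.363 in².
F_nw = 0.6 F_EXX = 0.6 × 90 = 54 ksi.
φR_n = 0.75 × 54 × 6.363 = 257.7 kip.

φR_n ≈ 258 kip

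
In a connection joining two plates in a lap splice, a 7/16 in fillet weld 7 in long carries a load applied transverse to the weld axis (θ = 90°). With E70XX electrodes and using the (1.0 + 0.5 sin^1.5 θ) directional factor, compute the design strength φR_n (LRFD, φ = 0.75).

E70XX → F_EXX = 70 ksi.
t_e = 0.707 × 0.4375 = 0.3093 in; A_we = 0.3093 × 7 = 2.165 in².
Directional factor: 1.0 + 0.5 sin^1.5(90°) = 1.5.
F_nw = 0.6 × 70 × 1.5 = 63 ksi.
φR_n = 0.75 × 63 × 2.165 = 102.3 kip.

φR_n ≈ 102 kip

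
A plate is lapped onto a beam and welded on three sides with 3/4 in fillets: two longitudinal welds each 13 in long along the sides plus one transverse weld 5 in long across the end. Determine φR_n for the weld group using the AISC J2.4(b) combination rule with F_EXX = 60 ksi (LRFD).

φR_n ≈ 444 kips

t_e = 0.707 × 0.75 = 0.5302 in.
R_nwl = 0.6 × 60 × 0.5302 × 26 = 496.3 kips (longitudinal, 2 welds).
R_nwt = 0.6 × 60 × 0.5302 × 5 = 95.44 kips (transverse, base value).
(i) R_nwl + R_nwt = 591.8 kips; (ii) 0.85 R_nwl + 1.5 R_nwt = 565 kips.
R_n = max = 591.8 kips [governs: (i)]; φR_n = 443.8 kips.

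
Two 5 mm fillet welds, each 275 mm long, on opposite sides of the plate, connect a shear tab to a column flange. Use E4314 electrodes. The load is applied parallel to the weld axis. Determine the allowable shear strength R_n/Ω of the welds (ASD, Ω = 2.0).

R_n/Ω ≈ 251 kN

E43XX → F_EXX = 430 MPa.
Effective throat t_e = 0.707 × 5 = 3.535 mm.
Total length L = 550 mm; A_we = 3.535 × 550 = 1944 mm².
F_nw = 0.6 F_EXX = 0.6 × 430 = 258 MPa.
R_n = 258 × 1944 × 10⁻³ = 501.6 kN; R_n/Ω = 501.6/2.0 = 250.8 kN.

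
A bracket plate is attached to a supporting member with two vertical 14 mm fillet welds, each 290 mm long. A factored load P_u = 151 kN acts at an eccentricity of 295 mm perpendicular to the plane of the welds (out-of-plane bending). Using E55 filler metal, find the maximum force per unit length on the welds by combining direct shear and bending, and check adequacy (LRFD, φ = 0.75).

f_max ≈ 1610 N/mm; adequate

E55XX → F_EXX = 550 MPa.
L_w = 2 × 290 = 580 mm; section modulus (unit throat) S = 2 × L²/6 = 28030 mm².
Direct shear f_v = P/L_w = 151×10³/580 = 260.3 N/mm.
Moment M = P × e = 151×10³ × 295 = 44545000 N·mm; bending f_b = M/S = 1589 N/mm.
f_max = √(f_v² + f_b²) = √(260.3² + 1589²) = 1610 N/mm.
φr_n = 0.75 × 0.6 × 550 × (0.707 × 14) = 2450 N/mm → adequate.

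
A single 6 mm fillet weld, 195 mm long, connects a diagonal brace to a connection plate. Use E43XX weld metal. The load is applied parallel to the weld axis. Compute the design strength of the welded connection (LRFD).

φR_n ≈ 160 kN

E43XX → F_EXX = 430 MPa.
Effective throat t_e = 0.707 × 6 = 4.242 mm.
Total length L = 195 mm; A_we = 4.242 × 195 = 827.2 mm².
F_nw = 0.6 F_EXX = 0.6 × 430 = 258 MPa.
φR_n = 0.75 × 258 × 827.2 × 10⁻³ = 160.1 kN.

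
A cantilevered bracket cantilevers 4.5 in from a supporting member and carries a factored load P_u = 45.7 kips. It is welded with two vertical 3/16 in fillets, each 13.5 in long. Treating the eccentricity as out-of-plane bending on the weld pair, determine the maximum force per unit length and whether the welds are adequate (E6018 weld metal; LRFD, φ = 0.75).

f_max ≈ 3.78 kip/in; NOT adequate

E60XX → F_EXX = 60 ksi.
L_w = 2 × 13.5 = 27 in; section modulus (unit throat) S = 2 × L²/6 = 60.75 in².
Direct shear f_v = P/L_w = 45.7/27 = 1.693 kip/in.
Moment M = P × e = 45.7 × 4.5 = 205.65 kip·in; bending f_b = M/S = 3.385 kip/in.
f_max = √(f_v² + f_b²) = √(1.693² + 3.385²) = 3.785 kip/in.
φr_n = 0.75 × 0.6 × 60 × (0.707 × 0.1875) = 3.579 kip/in → NOT adequate.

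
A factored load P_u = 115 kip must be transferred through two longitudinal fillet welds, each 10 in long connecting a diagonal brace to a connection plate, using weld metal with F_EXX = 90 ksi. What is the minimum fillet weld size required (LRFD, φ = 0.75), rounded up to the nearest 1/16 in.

w = 1/4 in

Total weld length L = 20 in.
Required throat t_e = P_u / (φ × 0.6 F_EXX × L) = 115 / (0.75 × 0.6 × 90 × 20) = 0.142 in.
Required leg w = t_e / 0.707 = 0.2008 in → use 1/4 in.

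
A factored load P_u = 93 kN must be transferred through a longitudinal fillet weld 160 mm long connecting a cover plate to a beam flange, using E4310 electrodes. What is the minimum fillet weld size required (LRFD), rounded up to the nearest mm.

w = 5 mm

E43XX → F_EXX = 430 MPa.
Total weld length L = 160 mm.
Required throat t_e = P_u / (φ × 0.6 F_EXX × L) = 93 / (0.75 × 0.6 × 430 × 160 × 10⁻³) = 3.004 mm.
Required leg w = t_e / 0.707 = 4.249 mm → use 5 mm.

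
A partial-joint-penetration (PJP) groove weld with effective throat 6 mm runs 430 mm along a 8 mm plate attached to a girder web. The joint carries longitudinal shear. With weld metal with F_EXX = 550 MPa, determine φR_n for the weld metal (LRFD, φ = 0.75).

φR_n ≈ 639 kN

Effective throat (given) t_e = 6 mm.
A_we = 6 × 430 = 2580 mm².
F_nw = 0.6 F_EXX = 330 MPa.
φR_n = 0.75 × 330 × 2580 × 10⁻³ = 638.5 kN.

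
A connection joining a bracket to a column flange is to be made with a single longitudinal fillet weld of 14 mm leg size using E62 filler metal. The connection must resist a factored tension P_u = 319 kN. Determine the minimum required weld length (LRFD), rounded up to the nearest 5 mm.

L = 120 mm

E62XX → F_EXX = 620 MPa.
Throat t_e = 0.707 × 14 = 9.898 mm.
φr_n = 0.75 × 0.6 × 620 × 9.898 × 10⁻³ = 2.762 kN/mm.
L_req = P_u / φr_n = 319 / 2.762 = 115.5 mm total.
Round up → use L = 120 mm.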